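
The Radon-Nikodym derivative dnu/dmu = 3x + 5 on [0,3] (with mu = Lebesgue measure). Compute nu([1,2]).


nu(A) = integral_A (dnu/dmu) dmu = integral_1^2 (3x + 5) dx
Step 1: Antiderivative F(x) = (3/2)x^2 + 5x
Step 2: F(2) = (3/2)*2^2 + 5*2 = 6 + 10 = 16
Step 3: F(1) = (3/2)*1^2 + 5*1 = 1.5 + 5 = 6.5
Step 4: nu([1,2]) = F(2) - F(1) = 16 - 6.5 = 9.5


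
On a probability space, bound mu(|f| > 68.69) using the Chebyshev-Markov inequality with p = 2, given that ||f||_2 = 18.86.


Chebyshev/Markov inequality: mu(|f| > eps) <= (||f||_p / eps)^p
Step 1: ||f||_2 / eps = 18.86 / 68.69 = 0.274567
Step 2: Raise to power p = 2:
  (0.274567)^2 = 0.075387
Step 3: Therefore mu(|f| > 68.69) <= 0.075387


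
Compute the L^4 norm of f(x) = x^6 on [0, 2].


Step 1: ||f||_4 = (integral_0^2 |x^6|^4 dx)^(1/4)
     = (integral_0^2 x^24 dx)^(1/4)
Step 2: integral_0^2 x^24 dx = [x^25/(25)] from 0 to 2 = 2^25/25
     = 33554432/25 = 1.342177e+06
Step 3: ||f||_4 = (1.342177e+06)^(1/4) = 34.037094


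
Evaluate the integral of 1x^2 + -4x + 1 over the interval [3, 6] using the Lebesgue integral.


The Lebesgue integral of a Riemann-integrable function agrees with the Riemann integral.
Antiderivative F(x) = (1/3)x^3 + (-4/2)x^2 + 1x
F(6) = (1/3)*6^3 + (-4/2)*6^2 + 1*6
     = (1/3)*216 + (-4/2)*36 + 1*6
     = 72 + -72 + 6
     = 6
F(3) = -6
Integral = F(6) - F(3) = 6 - -6 = 12


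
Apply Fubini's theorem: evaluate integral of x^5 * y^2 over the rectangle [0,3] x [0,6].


By Fubini's theorem, the double integral factors as a product of single integrals:
Step 1: integral_0^3 x^5 dx = [x^6/6] from 0 to 3
     = 3^6/6 = 121.5
Step 2: integral_0^6 y^2 dy = [y^3/3] from 0 to 6
     = 6^3/3 = 72
Step 3: Double integral = 121.5 * 72 = 8748


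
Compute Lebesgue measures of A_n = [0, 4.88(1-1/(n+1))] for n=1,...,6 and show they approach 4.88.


By continuity of measure from below: if A_n increases to A, then m(A_n) -> m(A).
Here A = [0, 4.88], so m(A) = 4.88
Step 1: a_1 = 4.88*(1 - 1/2) = 2.44, m(A_1) = 2.44
Step 2: a_2 = 4.88*(1 - 1/3) = 3.2533, m(A_2) = 3.2533
Step 3: a_3 = 4.88*(1 - 1/4) = 3.66, m(A_3) = 3.66
Step 4: a_4 = 4.88*(1 - 1/5) = 3.904, m(A_4) = 3.904
Step 5: a_5 = 4.88*(1 - 1/6) = 4.0667, m(A_5) = 4.0667
Step 6: a_6 = 4.88*(1 - 1/7) = 4.1829, m(A_6) = 4.1829
Limit: m(A_n) -> m([0,4.88]) = 4.88


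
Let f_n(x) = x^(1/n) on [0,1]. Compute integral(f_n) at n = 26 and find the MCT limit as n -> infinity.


At n = 26: f_26(x) = x^(1/26).
Step 1: integral(x^(1/26), 0, 1) = [x^(1/26+1) / (1/26+1)] from 0 to 1
     = 1 / (1/26 + 1) = 1 / ((26+1)/26) = 26/(26+1)
     = 26/27 = 0.962963
Step 2: As n -> infinity, f_n(x) = x^(1/n) -> 1 for x in (0,1], and f_n is increasing in n.
By MCT, lim_n integral(f_n) = integral(lim_n f_n) = integral(1, 0, 1) = 1.
Step 3: Verify convergence: 26/27 = 0.962963 -> 1


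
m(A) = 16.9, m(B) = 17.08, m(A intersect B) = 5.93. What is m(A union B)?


By inclusion-exclusion: m(A u B) = m(A) + m(B) - m(A n B)
= 16.9 + 17.08 - 5.93
= 28.05


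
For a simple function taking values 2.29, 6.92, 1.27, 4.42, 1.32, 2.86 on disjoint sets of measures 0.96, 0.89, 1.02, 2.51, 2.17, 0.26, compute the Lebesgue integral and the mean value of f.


Step 1: Integral = sum(value_i * measure_i)
= 2.29*0.96 + 6.92*0.89 + 1.27*1.02 + 4.42*2.51 + 1.32*2.17 + 2.86*0.26
= 2.1984 + 6.1588 + 1.2954 + 11.0942 + 2.8644 + 0.7436
= 24.3548
Step 2: Total measure of domain = 0.96 + 0.89 + 1.02 + 2.51 + 2.17 + 0.26 = 7.81
Step 3: Average value = 24.3548 / 7.81 = 3.118412


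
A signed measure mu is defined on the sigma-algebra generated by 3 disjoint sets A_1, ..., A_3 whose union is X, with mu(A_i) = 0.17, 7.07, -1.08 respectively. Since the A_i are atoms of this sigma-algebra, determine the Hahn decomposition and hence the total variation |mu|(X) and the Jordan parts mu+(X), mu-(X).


Step 1: Every measurable set is a union of atoms (the cells / points), so a Hahn decomposition is
  obtained by grouping atoms by sign: P = union of atoms with mu > 0, N = union of the remaining atoms.
  Atoms in P (indices): 1, 2;  atoms in N (indices): 3
  Positive values: 0.17, 7.07
  Negative values: -1.08
Step 2: mu+(X) = mu(P) = sum of positive atom values = 7.24
Step 3: mu-(X) = -mu(N) = sum of |negative atom values| = 1.08
Step 4: |mu|(X) = mu+(X) + mu-(X) = 7.24 + 1.08 = 8.32


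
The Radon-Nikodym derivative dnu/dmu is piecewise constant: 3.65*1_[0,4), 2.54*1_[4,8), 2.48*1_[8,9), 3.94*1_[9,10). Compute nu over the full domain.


Integrate each piece of the Radon-Nikodym derivative:
Step 1: integral_0^4 3.65 dx = 3.65*(4-0) = 3.65*4 = 14.6
Step 2: integral_4^8 2.54 dx = 2.54*(8-4) = 2.54*4 = 10.16
Step 3: integral_8^9 2.48 dx = 2.48*(9-8) = 2.48*1 = 2.48
Step 4: integral_9^10 3.94 dx = 3.94*(10-9) = 3.94*1 = 3.94
Total: 14.6 + 10.16 + 2.48 + 3.94 = 31.18


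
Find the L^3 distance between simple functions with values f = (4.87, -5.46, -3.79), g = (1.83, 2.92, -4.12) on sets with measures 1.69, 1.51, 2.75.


Step 1: Compute differences f_i - g_i:
  4.87 - 1.83 = 3.04
  -5.46 - 2.92 = -8.38
  -3.79 - -4.12 = 0.33
Step 2: Compute |diff|^3 * measure for each set:
  |3.04|^3 * 1.69 = 28.094464 * 1.69 = 47.479644
  |-8.38|^3 * 1.51 = 588.480472 * 1.51 = 888.605513
  |0.33|^3 * 2.75 = 0.035937 * 2.75 = 0.098827
Step 3: Sum = 936.183984
Step 4: ||f-g||_3 = (936.183984)^(1/3) = 9.782587


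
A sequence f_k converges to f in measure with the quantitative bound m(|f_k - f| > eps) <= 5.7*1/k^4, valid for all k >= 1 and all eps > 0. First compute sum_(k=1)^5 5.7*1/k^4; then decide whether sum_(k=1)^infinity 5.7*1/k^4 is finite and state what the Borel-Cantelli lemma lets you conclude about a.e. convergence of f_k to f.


Step 1: List the terms 5.7*1/k^4 for k = 1 to 5:
  k=1: 5.7
  k=2: 0.35625
  k=3: 0.07037
  k=4: 0.022266
  k=5: 0.00912
Step 2: Partial sum = 5.7 + 0.35625 + 0.07037 + 0.022266 + 0.00912
     = 6.158006
Step 3: The full series sum_(k>=1) 5.7*1/k^4 converges (p-series with p = 4 > 1; a constant multiple of a convergent series converges).
Step 4: Fix eps > 0. Since sum_k m(|f_k - f| > eps) < infinity, the Borel-Cantelli lemma gives
        m(limsup_k {|f_k - f| > eps}) = 0, i.e. for a.e. x, |f_k(x) - f(x)| <= eps for all large k.
        Applying this with eps = 1/j for j = 1, 2, ... and intersecting the countably many full-measure sets,
        for a.e. x we get limsup_k |f_k(x) - f(x)| <= 1/j for every j, hence f_k -> f almost everywhere.
Conclusion: series converges; Borel-Cantelli yields f_k -> f a.e.


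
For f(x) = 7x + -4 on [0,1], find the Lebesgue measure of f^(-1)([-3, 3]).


f^(-1)([-3, 3]) = {x : -3 <= 7x + -4 <= 3}
Solving: (-3 - -4)/7 <= x <= (3 - -4)/7
= [0.142857, 1]
Intersecting with [0,1]: [0.142857, 1]
Measure = 1 - 0.142857 = 0.857143


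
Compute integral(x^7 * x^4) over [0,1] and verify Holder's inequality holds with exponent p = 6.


Step 1: Exact integral of f*g = integral(x^11, 0, 1) = 1/12
     = 0.083333
Step 2: Holder bound with p=6, q=1.2:
  ||f||_p = (integral x^42 dx)^(1/6) = (1/43)^(1/6) = 0.534263
  ||g||_q = (integral x^4.8 dx)^(1/1.2) = (1/5.8)^(1/1.2) = 0.231105
Step 3: Holder bound = ||f||_p * ||g||_q = 0.534263 * 0.231105 = 0.123471
Verification: 0.083333 <= 0.123471 (Holder holds)


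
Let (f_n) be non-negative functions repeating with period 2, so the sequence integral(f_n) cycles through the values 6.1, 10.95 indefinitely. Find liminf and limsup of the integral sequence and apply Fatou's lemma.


The sequence (integral(f_n)) is periodic with period 2, repeating the values 6.1, 10.95 indefinitely.
Step 1: For a periodic sequence, every tail (a_m, a_(m+1), ...) contains all 2 period values infinitely often.
Step 2: Hence inf of every tail = min of the period values = min(6.1, 10.95) = 6.1.
        liminf_n integral(f_n) = sup over m of (inf of tail from m) = 6.1.
Step 3: Similarly sup of every tail = max of the period values = 10.95.
        limsup_n integral(f_n) = 10.95.
Step 4: Fatou's lemma: integral(liminf_n f_n) <= liminf_n integral(f_n) = 6.1.
        So the integral of the pointwise liminf is at most 6.1.


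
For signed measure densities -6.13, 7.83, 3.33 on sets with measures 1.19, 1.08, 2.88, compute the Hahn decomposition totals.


Step 1: Compute signed measure on each set:
  Set 1: -6.13 * 1.19 = -7.2947
  Set 2: 7.83 * 1.08 = 8.4564
  Set 3: 3.33 * 2.88 = 9.5904
Step 2: Total signed measure = (-7.2947) + (8.4564) + (9.5904)
     = 10.7521
Step 3: Positive part mu+(X) = sum of positive contributions = 18.0468
Step 4: Negative part mu-(X) = |sum of negative contributions| = 7.2947


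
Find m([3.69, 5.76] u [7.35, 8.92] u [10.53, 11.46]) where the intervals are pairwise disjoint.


For pairwise disjoint intervals, m(union) = sum of lengths.
= (5.76 - 3.69) + (8.92 - 7.35) + (11.46 - 10.53)
= 2.07 + 1.57 + 0.93
= 4.57


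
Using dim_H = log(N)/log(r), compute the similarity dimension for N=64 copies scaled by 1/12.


For a self-similar set with N copies scaled by 1/r:
dim_H = log(N)/log(r) = log(64)/log(12)
= 4.158883/2.484907
= 1.673658


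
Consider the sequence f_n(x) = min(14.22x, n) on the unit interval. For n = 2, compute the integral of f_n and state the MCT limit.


f(x) = 14.22x on [0,1]; f_n(x) = min(14.22x, n). At n = 2:
Step 1: f(x) reaches 2 at x = 2/14.22 = 0.140647
Step 2: integral(f_2) = integral(14.22x, 0, 0.140647) + integral(2, 0.140647, 1)
       = 14.22*0.140647^2/2 + 2*(1 - 0.140647)
       = 0.140647 + 1.718706
       = 1.859353
Step 3: As n -> infinity, f_n increases to f, so by MCT integral(f_n) -> integral(f) = 14.22/2 = 7.11.
Convergence: integral(f_2) = 1.859353 -> 7.11 as n -> infinity


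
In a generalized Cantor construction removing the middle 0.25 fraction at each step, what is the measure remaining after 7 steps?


Step 1: At each step, fraction remaining = 1 - 0.25 = 0.75
Step 2: After 7 steps, measure = (0.75)^7
Result = 0.133484


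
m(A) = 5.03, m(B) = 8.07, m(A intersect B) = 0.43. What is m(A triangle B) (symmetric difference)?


m(A Delta B) = m(A) + m(B) - 2*m(A n B)
= 5.03 + 8.07 - 2*0.43
= 5.03 + 8.07 - 0.86
= 12.24


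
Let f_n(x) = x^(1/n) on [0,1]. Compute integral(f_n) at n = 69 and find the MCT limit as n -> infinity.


At n = 69: f_69(x) = x^(1/69).
Step 1: integral(x^(1/69), 0, 1) = [x^(1/69+1) / (1/69+1)] from 0 to 1
     = 1 / (1/69 + 1) = 1 / ((69+1)/69) = 69/(69+1)
     = 69/70 = 0.985714
Step 2: As n -> infinity, f_n(x) = x^(1/n) -> 1 for x in (0,1], and f_n is increasing in n.
By MCT, lim_n integral(f_n) = integral(lim_n f_n) = integral(1, 0, 1) = 1.
Step 3: Verify convergence: 69/70 = 0.985714 -> 1


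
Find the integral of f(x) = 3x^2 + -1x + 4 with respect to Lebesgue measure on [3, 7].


The Lebesgue integral of a Riemann-integrable function agrees with the Riemann integral.
Antiderivative F(x) = (3/3)x^3 + (-1/2)x^2 + 4x
F(7) = (3/3)*7^3 + (-1/2)*7^2 + 4*7
     = (3/3)*343 + (-1/2)*49 + 4*7
     = 343 + -24.5 + 28
     = 346.5
F(3) = 34.5
Integral = F(7) - F(3) = 346.5 - 34.5 = 312


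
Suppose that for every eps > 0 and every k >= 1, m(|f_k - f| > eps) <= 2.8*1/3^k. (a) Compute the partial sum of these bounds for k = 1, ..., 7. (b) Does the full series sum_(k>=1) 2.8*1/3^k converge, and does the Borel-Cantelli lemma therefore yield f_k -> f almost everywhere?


Step 1: List the terms 2.8*1/3^k for k = 1 to 7:
  k=1: 0.933333
  k=2: 0.311111
  k=3: 0.103704
  k=4: 0.034568
  k=5: 0.011523
  k=6: 0.003841
  k=7: 0.00128
Step 2: Partial sum = 0.933333 + 0.311111 + 0.103704 + 0.034568 + 0.011523 + 0.003841 + 0.00128
     = 1.39936
Step 3: The full series sum_(k>=1) 2.8*1/3^k converges (geometric series with ratio 1/3 < 1; a constant multiple of a convergent series converges).
Step 4: Fix eps > 0. Since sum_k m(|f_k - f| > eps) < infinity, the Borel-Cantelli lemma gives
        m(limsup_k {|f_k - f| > eps}) = 0, i.e. for a.e. x, |f_k(x) - f(x)| <= eps for all large k.
        Applying this with eps = 1/j for j = 1, 2, ... and intersecting the countably many full-measure sets,
        for a.e. x we get limsup_k |f_k(x) - f(x)| <= 1/j for every j, hence f_k -> f almost everywhere.
Conclusion: series converges; Borel-Cantelli yields f_k -> f a.e.


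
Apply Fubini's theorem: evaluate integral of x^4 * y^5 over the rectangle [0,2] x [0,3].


By Fubini's theorem, the double integral factors as a product of single integrals:
Step 1: integral_0^2 x^4 dx = [x^5/5] from 0 to 2
     = 2^5/5 = 6.4
Step 2: integral_0^3 y^5 dy = [y^6/6] from 0 to 3
     = 3^6/6 = 121.5
Step 3: Double integral = 6.4 * 121.5 = 777.6


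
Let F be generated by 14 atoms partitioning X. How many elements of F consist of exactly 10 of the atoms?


Each element of F is a union of some subset of the 14 atoms.
Elements that are unions of exactly 10 atoms correspond to 10-element subsets of the 14 atoms.
Count = C(14, 10) = 14! / (10! * 4!) = 1001.


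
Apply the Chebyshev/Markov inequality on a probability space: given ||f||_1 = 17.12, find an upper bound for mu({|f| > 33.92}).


Chebyshev/Markov inequality: mu(|f| > eps) <= (||f||_p / eps)^p
Step 1: ||f||_1 / eps = 17.12 / 33.92 = 0.504717
Step 2: Raise to power p = 1:
  (0.504717)^1 = 0.504717
Step 3: Therefore mu(|f| > 33.92) <= 0.504717


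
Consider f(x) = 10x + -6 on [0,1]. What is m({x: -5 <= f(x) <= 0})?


f^(-1)([-5, 0]) = {x : -5 <= 10x + -6 <= 0}
Solving: (-5 - -6)/10 <= x <= (0 - -6)/10
= [0.1, 0.6]
Intersecting with [0,1]: [0.1, 0.6]
Measure = 0.6 - 0.1 = 0.5


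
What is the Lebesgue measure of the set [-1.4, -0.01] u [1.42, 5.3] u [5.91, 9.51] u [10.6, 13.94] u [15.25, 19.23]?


For pairwise disjoint intervals, m(union) = sum of lengths.
= (-0.01 - -1.4) + (5.3 - 1.42) + (9.51 - 5.91) + (13.94 - 10.6) + (19.23 - 15.25)
= 1.39 + 3.88 + 3.6 + 3.34 + 3.98
= 16.19


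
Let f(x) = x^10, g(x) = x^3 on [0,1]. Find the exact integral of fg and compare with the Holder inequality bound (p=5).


Step 1: Exact integral of f*g = integral(x^13, 0, 1) = 1/14
     = 0.071429
Step 2: Holder bound with p=5, q=1.25:
  ||f||_p = (integral x^50 dx)^(1/5) = (1/51)^(1/5) = 0.455497
  ||g||_q = (integral x^3.75 dx)^(1/1.25) = (1/4.75)^(1/1.25) = 0.287505
Step 3: Holder bound = ||f||_p * ||g||_q = 0.455497 * 0.287505 = 0.130958
Verification: 0.071429 <= 0.130958 (Holder holds)


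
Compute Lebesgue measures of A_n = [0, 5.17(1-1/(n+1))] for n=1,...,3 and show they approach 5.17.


By continuity of measure from below: if A_n increases to A, then m(A_n) -> m(A).
Here A = [0, 5.17], so m(A) = 5.17
Step 1: a_1 = 5.17*(1 - 1/2) = 2.585, m(A_1) = 2.585
Step 2: a_2 = 5.17*(1 - 1/3) = 3.4467, m(A_2) = 3.4467
Step 3: a_3 = 5.17*(1 - 1/4) = 3.8775, m(A_3) = 3.8775
Limit: m(A_n) -> m([0,5.17]) = 5.17


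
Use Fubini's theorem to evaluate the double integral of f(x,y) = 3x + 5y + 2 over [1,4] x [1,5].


By Fubini, integrate in x first, then y.
Step 1: Fix y, integrate over x in [1,4]:
  integral(3x + 5y + 2, x=1..4)
  = 3*(4^2 - 1^2)/2 + (5y + 2)*(4 - 1)
  = 22.5 + (5y + 2)*3
  = 22.5 + 15y + 6
  = 28.5 + 15y
Step 2: Integrate over y in [1,5]:
  integral(28.5 + 15y, y=1..5)
  = 28.5*4 + 15*(5^2 - 1^2)/2
  = 114 + 180
  = 294


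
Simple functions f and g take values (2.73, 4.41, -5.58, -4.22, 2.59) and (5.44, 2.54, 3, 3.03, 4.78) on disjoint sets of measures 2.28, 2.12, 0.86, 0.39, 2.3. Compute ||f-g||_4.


Step 1: Compute differences f_i - g_i:
  2.73 - 5.44 = -2.71
  4.41 - 2.54 = 1.87
  -5.58 - 3 = -8.58
  -4.22 - 3.03 = -7.25
  2.59 - 4.78 = -2.19
Step 2: Compute |diff|^4 * measure for each set:
  |-2.71|^4 * 2.28 = 53.935805 * 2.28 = 122.973635
  |1.87|^4 * 2.12 = 12.22831 * 2.12 = 25.924016
  |-8.58|^4 * 0.86 = 5419.374349 * 0.86 = 4660.66194
  |-7.25|^4 * 0.39 = 2762.816406 * 0.39 = 1077.498398
  |-2.19|^4 * 2.3 = 23.002575 * 2.3 = 52.905923
Step 3: Sum = 5939.963913
Step 4: ||f-g||_4 = (5939.963913)^(1/4) = 8.779018


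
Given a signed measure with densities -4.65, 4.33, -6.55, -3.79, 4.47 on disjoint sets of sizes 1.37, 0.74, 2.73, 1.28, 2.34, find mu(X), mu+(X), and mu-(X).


Step 1: Compute signed measure on each set:
  Set 1: -4.65 * 1.37 = -6.3705
  Set 2: 4.33 * 0.74 = 3.2042
  Set 3: -6.55 * 2.73 = -17.8815
  Set 4: -3.79 * 1.28 = -4.8512
  Set 5: 4.47 * 2.34 = 10.4598
Step 2: Total signed measure = (-6.3705) + (3.2042) + (-17.8815) + (-4.8512) + (10.4598)
     = -15.4392
Step 3: Positive part mu+(X) = sum of positive contributions = 13.664
Step 4: Negative part mu-(X) = |sum of negative contributions| = 29.1032


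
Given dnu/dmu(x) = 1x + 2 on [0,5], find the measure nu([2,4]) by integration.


nu(A) = integral_A (dnu/dmu) dmu = integral_2^4 (1x + 2) dx
Step 1: Antiderivative F(x) = (1/2)x^2 + 2x
Step 2: F(4) = (1/2)*4^2 + 2*4 = 8 + 8 = 16
Step 3: F(2) = (1/2)*2^2 + 2*2 = 2 + 4 = 6
Step 4: nu([2,4]) = F(4) - F(2) = 16 - 6 = 10


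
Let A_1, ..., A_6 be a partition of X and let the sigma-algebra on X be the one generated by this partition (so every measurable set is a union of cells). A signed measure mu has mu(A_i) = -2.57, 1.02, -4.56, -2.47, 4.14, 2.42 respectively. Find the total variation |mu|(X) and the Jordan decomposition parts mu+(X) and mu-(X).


Step 1: Every measurable set is a union of atoms (the cells / points), so a Hahn decomposition is
  obtained by grouping atoms by sign: P = union of atoms with mu > 0, N = union of the remaining atoms.
  Atoms in P (indices): 2, 5, 6;  atoms in N (indices): 1, 3, 4
  Positive values: 1.02, 4.14, 2.42
  Negative values: -2.57, -4.56, -2.47
Step 2: mu+(X) = mu(P) = sum of positive atom values = 7.58
Step 3: mu-(X) = -mu(N) = sum of |negative atom values| = 9.6
Step 4: |mu|(X) = mu+(X) + mu-(X) = 7.58 + 9.6 = 17.18


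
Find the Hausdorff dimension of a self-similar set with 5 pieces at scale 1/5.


For a self-similar set with N copies scaled by 1/r:
dim_H = log(N)/log(r) = log(5)/log(5)
= 1.609438/1.609438
= 1


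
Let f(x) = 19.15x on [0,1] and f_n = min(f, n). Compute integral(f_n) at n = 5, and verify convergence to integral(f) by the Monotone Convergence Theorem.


f(x) = 19.15x on [0,1]; f_n(x) = min(19.15x, n). At n = 5:
Step 1: f(x) reaches 5 at x = 5/19.15 = 0.261097
Step 2: integral(f_5) = integral(19.15x, 0, 0.261097) + integral(5, 0.261097, 1)
       = 19.15*0.261097^2/2 + 5*(1 - 0.261097)
       = 0.652742 + 3.694517
       = 4.347258
Step 3: As n -> infinity, f_n increases to f, so by MCT integral(f_n) -> integral(f) = 19.15/2 = 9.575.
Convergence: integral(f_5) = 4.347258 -> 9.575 as n -> infinity


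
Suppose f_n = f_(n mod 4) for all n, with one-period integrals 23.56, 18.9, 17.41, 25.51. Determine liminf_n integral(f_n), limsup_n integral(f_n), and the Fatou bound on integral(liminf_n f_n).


The sequence (integral(f_n)) is periodic with period 4, repeating the values 23.56, 18.9, 17.41, 25.51 indefinitely.
Step 1: For a periodic sequence, every tail (a_m, a_(m+1), ...) contains all 4 period values infinitely often.
Step 2: Hence inf of every tail = min of the period values = min(23.56, 18.9, 17.41, 25.51) = 17.41.
        liminf_n integral(f_n) = sup over m of (inf of tail from m) = 17.41.
Step 3: Similarly sup of every tail = max of the period values = 25.51.
        limsup_n integral(f_n) = 25.51.
Step 4: Fatou's lemma: integral(liminf_n f_n) <= liminf_n integral(f_n) = 17.41.
        So the integral of the pointwise liminf is at most 17.41.


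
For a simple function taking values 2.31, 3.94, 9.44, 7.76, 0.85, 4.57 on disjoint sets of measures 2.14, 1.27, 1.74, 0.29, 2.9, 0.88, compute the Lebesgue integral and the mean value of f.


Step 1: Integral = sum(value_i * measure_i)
= 2.31*2.14 + 3.94*1.27 + 9.44*1.74 + 7.76*0.29 + 0.85*2.9 + 4.57*0.88
= 4.9434 + 5.0038 + 16.4256 + 2.2504 + 2.465 + 4.0216
= 35.1098
Step 2: Total measure of domain = 2.14 + 1.27 + 1.74 + 0.29 + 2.9 + 0.88 = 9.22
Step 3: Average value = 35.1098 / 9.22 = 3.808004


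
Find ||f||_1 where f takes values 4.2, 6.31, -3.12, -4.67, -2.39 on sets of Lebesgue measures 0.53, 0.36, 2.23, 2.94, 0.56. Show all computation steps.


Step 1: Compute |f_i|^1 for each value:
  |4.2|^1 = 4.2
  |6.31|^1 = 6.31
  |-3.12|^1 = 3.12
  |-4.67|^1 = 4.67
  |-2.39|^1 = 2.39
Step 2: Multiply by measures and sum:
  4.2 * 0.53 = 2.226
  6.31 * 0.36 = 2.2716
  3.12 * 2.23 = 6.9576
  4.67 * 2.94 = 13.7298
  2.39 * 0.56 = 1.3384
Sum = 2.226 + 2.2716 + 6.9576 + 13.7298 + 1.3384 = 26.5234
Step 3: Take the p-th root:
||f||_1 = (26.5234)^(1/1) = 26.5234


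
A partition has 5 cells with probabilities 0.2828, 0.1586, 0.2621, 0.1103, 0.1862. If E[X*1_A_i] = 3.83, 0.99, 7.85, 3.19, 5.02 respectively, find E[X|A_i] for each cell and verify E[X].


For each cell A_i: E[X|A_i] = E[X*1_A_i] / P(A_i)
Step 1: E[X|A_1] = 3.83 / 0.2828 = 13.54314
Step 2: E[X|A_2] = 0.99 / 0.1586 = 6.242119
Step 3: E[X|A_3] = 7.85 / 0.2621 = 29.950401
Step 4: E[X|A_4] = 3.19 / 0.1103 = 28.921124
Step 5: E[X|A_5] = 5.02 / 0.1862 = 26.960258
Verification: E[X] = sum E[X*1_A_i] = 3.83 + 0.99 + 7.85 + 3.19 + 5.02 = 20.88


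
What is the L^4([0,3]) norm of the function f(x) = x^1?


Step 1: ||f||_4 = (integral_0^3 |x^1|^4 dx)^(1/4)
     = (integral_0^3 x^4 dx)^(1/4)
Step 2: integral_0^3 x^4 dx = [x^5/(5)] from 0 to 3 = 3^5/5
     = 243/5 = 48.6
Step 3: ||f||_4 = (48.6)^(1/4) = 2.640335


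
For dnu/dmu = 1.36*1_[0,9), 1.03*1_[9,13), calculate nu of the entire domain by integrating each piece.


Integrate each piece of the Radon-Nikodym derivative:
Step 1: integral_0^9 1.36 dx = 1.36*(9-0) = 1.36*9 = 12.24
Step 2: integral_9^13 1.03 dx = 1.03*(13-9) = 1.03*4 = 4.12
Total: 12.24 + 4.12 = 16.36


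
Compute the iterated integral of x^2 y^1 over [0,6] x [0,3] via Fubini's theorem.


By Fubini's theorem, the double integral factors as a product of single integrals:
Step 1: integral_0^6 x^2 dx = [x^3/3] from 0 to 6
     = 6^3/3 = 72
Step 2: integral_0^3 y^1 dy = [y^2/2] from 0 to 3
     = 3^2/2 = 4.5
Step 3: Double integral = 72 * 4.5 = 324


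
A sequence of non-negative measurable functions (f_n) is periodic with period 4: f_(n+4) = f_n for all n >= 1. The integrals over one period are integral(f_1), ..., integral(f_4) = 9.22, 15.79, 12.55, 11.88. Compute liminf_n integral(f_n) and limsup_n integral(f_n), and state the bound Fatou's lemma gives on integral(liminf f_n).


The sequence (integral(f_n)) is periodic with period 4, repeating the values 9.22, 15.79, 12.55, 11.88 indefinitely.
Step 1: For a periodic sequence, every tail (a_m, a_(m+1), ...) contains all 4 period values infinitely often.
Step 2: Hence inf of every tail = min of the period values = min(9.22, 15.79, 12.55, 11.88) = 9.22.
        liminf_n integral(f_n) = sup over m of (inf of tail from m) = 9.22.
Step 3: Similarly sup of every tail = max of the period values = 15.79.
        limsup_n integral(f_n) = 15.79.
Step 4: Fatou's lemma: integral(liminf_n f_n) <= liminf_n integral(f_n) = 9.22.
        So the integral of the pointwise liminf is at most 9.22.


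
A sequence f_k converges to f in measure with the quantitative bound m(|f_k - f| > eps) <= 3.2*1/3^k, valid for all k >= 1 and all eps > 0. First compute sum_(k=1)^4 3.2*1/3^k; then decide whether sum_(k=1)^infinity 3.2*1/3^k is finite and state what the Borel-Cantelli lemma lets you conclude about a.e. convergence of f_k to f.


Step 1: List the terms 3.2*1/3^k for k = 1 to 4:
  k=1: 1.066667
  k=2: 0.355556
  k=3: 0.118519
  k=4: 0.039506
Step 2: Partial sum = 1.066667 + 0.355556 + 0.118519 + 0.039506
     = 1.580247
Step 3: The full series sum_(k>=1) 3.2*1/3^k converges (geometric series with ratio 1/3 < 1; a constant multiple of a convergent series converges).
Step 4: Fix eps > 0. Since sum_k m(|f_k - f| > eps) < infinity, the Borel-Cantelli lemma gives
        m(limsup_k {|f_k - f| > eps}) = 0, i.e. for a.e. x, |f_k(x) - f(x)| <= eps for all large k.
        Applying this with eps = 1/j for j = 1, 2, ... and intersecting the countably many full-measure sets,
        for a.e. x we get limsup_k |f_k(x) - f(x)| <= 1/j for every j, hence f_k -> f almost everywhere.
Conclusion: series converges; Borel-Cantelli yields f_k -> f a.e.


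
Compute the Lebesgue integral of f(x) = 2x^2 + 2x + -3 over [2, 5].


The Lebesgue integral of a Riemann-integrable function agrees with the Riemann integral.
Antiderivative F(x) = (2/3)x^3 + (2/2)x^2 + -3x
F(5) = (2/3)*5^3 + (2/2)*5^2 + -3*5
     = (2/3)*125 + (2/2)*25 + -3*5
     = 83.333333 + 25 + -15
     = 93.333333
F(2) = 3.333333
Integral = F(5) - F(2) = 93.333333 - 3.333333 = 90


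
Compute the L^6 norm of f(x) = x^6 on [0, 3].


Step 1: ||f||_6 = (integral_0^3 |x^6|^6 dx)^(1/6)
     = (integral_0^3 x^36 dx)^(1/6)
Step 2: integral_0^3 x^36 dx = [x^37/(37)] from 0 to 3 = 3^37/37
     = 450283905890997363/37 = 1.216984e+16
Step 3: ||f||_6 = (1.216984e+16)^(1/6) = 479.601777


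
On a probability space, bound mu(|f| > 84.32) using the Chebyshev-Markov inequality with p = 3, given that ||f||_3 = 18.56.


Chebyshev/Markov inequality: mu(|f| > eps) <= (||f||_p / eps)^p
Step 1: ||f||_3 / eps = 18.56 / 84.32 = 0.220114
Step 2: Raise to power p = 3:
  (0.220114)^3 = 0.010665
Step 3: Therefore mu(|f| > 84.32) <= 0.010665


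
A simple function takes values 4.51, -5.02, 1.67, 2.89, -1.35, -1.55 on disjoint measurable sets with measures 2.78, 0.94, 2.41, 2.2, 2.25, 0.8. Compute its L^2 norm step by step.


Step 1: Compute |f_i|^2 for each value:
  |4.51|^2 = 20.3401
  |-5.02|^2 = 25.2004
  |1.67|^2 = 2.7889
  |2.89|^2 = 8.3521
  |-1.35|^2 = 1.8225
  |-1.55|^2 = 2.4025
Step 2: Multiply by measures and sum:
  20.3401 * 2.78 = 56.545478
  25.2004 * 0.94 = 23.688376
  2.7889 * 2.41 = 6.721249
  8.3521 * 2.2 = 18.37462
  1.8225 * 2.25 = 4.100625
  2.4025 * 0.8 = 1.922
Sum = 56.545478 + 23.688376 + 6.721249 + 18.37462 + 4.100625 + 1.922 = 111.352348
Step 3: Take the p-th root:
||f||_2 = (111.352348)^(1/2) = 10.552362


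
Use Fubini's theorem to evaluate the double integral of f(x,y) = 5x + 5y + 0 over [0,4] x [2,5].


By Fubini, integrate in x first, then y.
Step 1: Fix y, integrate over x in [0,4]:
  integral(5x + 5y + 0, x=0..4)
  = 5*(4^2 - 0^2)/2 + (5y + 0)*(4 - 0)
  = 40 + (5y + 0)*4
  = 40 + 20y + 0
  = 40 + 20y
Step 2: Integrate over y in [2,5]:
  integral(40 + 20y, y=2..5)
  = 40*3 + 20*(5^2 - 2^2)/2
  = 120 + 210
  = 330


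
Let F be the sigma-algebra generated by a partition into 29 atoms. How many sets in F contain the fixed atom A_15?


Each element of F is a union of some subset S of the 29 atoms.
The element contains A_15 iff A_15 is in S.
So we count subsets S of {A_1,...,A_29} with A_15 in S: choose freely among the other 28 atoms.
Count = 2^(29-1) = 2^28 = 268435456.


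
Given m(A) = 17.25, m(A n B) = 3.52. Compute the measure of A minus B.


m(A \ B) = m(A) - m(A n B)
= 17.25 - 3.52
= 13.73


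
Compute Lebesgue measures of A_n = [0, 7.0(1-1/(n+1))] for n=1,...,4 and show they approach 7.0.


By continuity of measure from below: if A_n increases to A, then m(A_n) -> m(A).
Here A = [0, 7.0], so m(A) = 7
Step 1: a_1 = 7.0*(1 - 1/2) = 3.5, m(A_1) = 3.5
Step 2: a_2 = 7.0*(1 - 1/3) = 4.6667, m(A_2) = 4.6667
Step 3: a_3 = 7.0*(1 - 1/4) = 5.25, m(A_3) = 5.25
Step 4: a_4 = 7.0*(1 - 1/5) = 5.6, m(A_4) = 5.6
Limit: m(A_n) -> m([0,7.0]) = 7


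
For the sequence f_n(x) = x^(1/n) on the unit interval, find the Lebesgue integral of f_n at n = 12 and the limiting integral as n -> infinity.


At n = 12: f_12(x) = x^(1/12).
Step 1: integral(x^(1/12), 0, 1) = [x^(1/12+1) / (1/12+1)] from 0 to 1
     = 1 / (1/12 + 1) = 1 / ((12+1)/12) = 12/(12+1)
     = 12/13 = 0.923077
Step 2: As n -> infinity, f_n(x) = x^(1/n) -> 1 for x in (0,1], and f_n is increasing in n.
By MCT, lim_n integral(f_n) = integral(lim_n f_n) = integral(1, 0, 1) = 1.
Step 3: Verify convergence: 12/13 = 0.923077 -> 1


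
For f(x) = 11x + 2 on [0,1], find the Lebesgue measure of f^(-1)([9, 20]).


f^(-1)([9, 20]) = {x : 9 <= 11x + 2 <= 20}
Solving: (9 - 2)/11 <= x <= (20 - 2)/11
= [0.636364, 1.636364]
Intersecting with [0,1]: [0.636364, 1]
Measure = 1 - 0.636364 = 0.363636


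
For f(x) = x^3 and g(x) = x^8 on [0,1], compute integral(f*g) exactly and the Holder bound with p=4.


Step 1: Exact integral of f*g = integral(x^11, 0, 1) = 1/12
     = 0.083333
Step 2: Holder bound with p=4, q=1.333333:
  ||f||_p = (integral x^12 dx)^(1/4) = (1/13)^(1/4) = 0.52664
  ||g||_q = (integral x^10.666667 dx)^(1/1.333333) = (1/11.666667)^(1/1.333333) = 0.158413
Step 3: Holder bound = ||f||_p * ||g||_q = 0.52664 * 0.158413 = 0.083427
Verification: 0.083333 <= 0.083427 (Holder holds)


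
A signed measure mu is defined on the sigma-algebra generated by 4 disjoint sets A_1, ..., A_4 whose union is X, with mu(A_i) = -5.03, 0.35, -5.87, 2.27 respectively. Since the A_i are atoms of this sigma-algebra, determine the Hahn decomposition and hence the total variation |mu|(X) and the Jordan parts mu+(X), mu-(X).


Step 1: Every measurable set is a union of atoms (the cells / points), so a Hahn decomposition is
  obtained by grouping atoms by sign: P = union of atoms with mu > 0, N = union of the remaining atoms.
  Atoms in P (indices): 2, 4;  atoms in N (indices): 1, 3
  Positive values: 0.35, 2.27
  Negative values: -5.03, -5.87
Step 2: mu+(X) = mu(P) = sum of positive atom values = 2.62
Step 3: mu-(X) = -mu(N) = sum of |negative atom values| = 10.9
Step 4: |mu|(X) = mu+(X) + mu-(X) = 2.62 + 10.9 = 13.52


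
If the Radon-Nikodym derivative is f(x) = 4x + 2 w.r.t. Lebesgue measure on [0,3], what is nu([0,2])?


nu(A) = integral_A (dnu/dmu) dmu = integral_0^2 (4x + 2) dx
Step 1: Antiderivative F(x) = (4/2)x^2 + 2x
Step 2: F(2) = (4/2)*2^2 + 2*2 = 8 + 4 = 12
Step 3: F(0) = (4/2)*0^2 + 2*0 = 0.0 + 0 = 0.0
Step 4: nu([0,2]) = F(2) - F(0) = 12 - 0.0 = 12


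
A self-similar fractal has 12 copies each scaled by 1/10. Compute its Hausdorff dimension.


For a self-similar set with N copies scaled by 1/r:
dim_H = log(N)/log(r) = log(12)/log(10)
= 2.484907/2.302585
= 1.079181


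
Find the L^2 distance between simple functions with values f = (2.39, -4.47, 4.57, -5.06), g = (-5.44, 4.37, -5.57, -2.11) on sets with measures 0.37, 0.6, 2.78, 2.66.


Step 1: Compute differences f_i - g_i:
  2.39 - -5.44 = 7.83
  -4.47 - 4.37 = -8.84
  4.57 - -5.57 = 10.14
  -5.06 - -2.11 = -2.95
Step 2: Compute |diff|^2 * measure for each set:
  |7.83|^2 * 0.37 = 61.3089 * 0.37 = 22.684293
  |-8.84|^2 * 0.6 = 78.1456 * 0.6 = 46.88736
  |10.14|^2 * 2.78 = 102.8196 * 2.78 = 285.838488
  |-2.95|^2 * 2.66 = 8.7025 * 2.66 = 23.14865
Step 3: Sum = 378.558791
Step 4: ||f-g||_2 = (378.558791)^(1/2) = 19.456587


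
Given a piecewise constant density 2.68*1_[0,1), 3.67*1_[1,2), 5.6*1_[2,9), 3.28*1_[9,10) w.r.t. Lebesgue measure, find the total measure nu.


Integrate each piece of the Radon-Nikodym derivative:
Step 1: integral_0^1 2.68 dx = 2.68*(1-0) = 2.68*1 = 2.68
Step 2: integral_1^2 3.67 dx = 3.67*(2-1) = 3.67*1 = 3.67
Step 3: integral_2^9 5.6 dx = 5.6*(9-2) = 5.6*7 = 39.2
Step 4: integral_9^10 3.28 dx = 3.28*(10-9) = 3.28*1 = 3.28
Total: 2.68 + 3.67 + 39.2 + 3.28 = 48.83


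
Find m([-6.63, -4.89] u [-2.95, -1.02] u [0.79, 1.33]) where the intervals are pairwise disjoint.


For pairwise disjoint intervals, m(union) = sum of lengths.
= (-4.89 - -6.63) + (-1.02 - -2.95) + (1.33 - 0.79)
= 1.74 + 1.93 + 0.54
= 4.21


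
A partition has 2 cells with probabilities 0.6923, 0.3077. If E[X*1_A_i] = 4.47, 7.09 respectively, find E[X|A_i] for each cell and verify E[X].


For each cell A_i: E[X|A_i] = E[X*1_A_i] / P(A_i)
Step 1: E[X|A_1] = 4.47 / 0.6923 = 6.456738
Step 2: E[X|A_2] = 7.09 / 0.3077 = 23.041924
Verification: E[X] = sum E[X*1_A_i] = 4.47 + 7.09 = 11.56


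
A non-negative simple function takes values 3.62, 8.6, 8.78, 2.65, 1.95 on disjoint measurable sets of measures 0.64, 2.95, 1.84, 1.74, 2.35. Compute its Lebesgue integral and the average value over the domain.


Step 1: Integral = sum(value_i * measure_i)
= 3.62*0.64 + 8.6*2.95 + 8.78*1.84 + 2.65*1.74 + 1.95*2.35
= 2.3168 + 25.37 + 16.1552 + 4.611 + 4.5825
= 53.0355
Step 2: Total measure of domain = 0.64 + 2.95 + 1.84 + 1.74 + 2.35 = 9.52
Step 3: Average value = 53.0355 / 9.52 = 5.570956


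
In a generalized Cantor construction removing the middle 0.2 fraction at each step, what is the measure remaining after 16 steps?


Step 1: At each step, fraction remaining = 1 - 0.2 = 0.8
Step 2: After 16 steps, measure = (0.8)^16
Result = 0.028147


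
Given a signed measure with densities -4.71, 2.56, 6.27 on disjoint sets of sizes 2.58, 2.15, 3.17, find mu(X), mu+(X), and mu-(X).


Step 1: Compute signed measure on each set:
  Set 1: -4.71 * 2.58 = -12.1518
  Set 2: 2.56 * 2.15 = 5.504
  Set 3: 6.27 * 3.17 = 19.8759
Step 2: Total signed measure = (-12.1518) + (5.504) + (19.8759)
     = 13.2281
Step 3: Positive part mu+(X) = sum of positive contributions = 25.3799
Step 4: Negative part mu-(X) = |sum of negative contributions| = 12.1518


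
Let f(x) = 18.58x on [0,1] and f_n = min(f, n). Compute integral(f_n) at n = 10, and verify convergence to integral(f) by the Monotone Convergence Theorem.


f(x) = 18.58x on [0,1]; f_n(x) = min(18.58x, n). At n = 10:
Step 1: f(x) reaches 10 at x = 10/18.58 = 0.538213
Step 2: integral(f_10) = integral(18.58x, 0, 0.538213) + integral(10, 0.538213, 1)
       = 18.58*0.538213^2/2 + 10*(1 - 0.538213)
       = 2.691066 + 4.617869
       = 7.308934
Step 3: As n -> infinity, f_n increases to f, so by MCT integral(f_n) -> integral(f) = 18.58/2 = 9.29.
Convergence: integral(f_10) = 7.308934 -> 9.29 as n -> infinity


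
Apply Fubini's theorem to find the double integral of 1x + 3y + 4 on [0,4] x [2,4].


By Fubini, integrate in x first, then y.
Step 1: Fix y, integrate over x in [0,4]:
  integral(1x + 3y + 4, x=0..4)
  = 1*(4^2 - 0^2)/2 + (3y + 4)*(4 - 0)
  = 8 + (3y + 4)*4
  = 8 + 12y + 16
  = 24 + 12y
Step 2: Integrate over y in [2,4]:
  integral(24 + 12y, y=2..4)
  = 24*2 + 12*(4^2 - 2^2)/2
  = 48 + 72
  = 120


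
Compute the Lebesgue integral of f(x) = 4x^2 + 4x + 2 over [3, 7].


The Lebesgue integral of a Riemann-integrable function agrees with the Riemann integral.
Antiderivative F(x) = (4/3)x^3 + (4/2)x^2 + 2x
F(7) = (4/3)*7^3 + (4/2)*7^2 + 2*7
     = (4/3)*343 + (4/2)*49 + 2*7
     = 457.333333 + 98 + 14
     = 569.333333
F(3) = 60
Integral = F(7) - F(3) = 569.333333 - 60 = 509.333333


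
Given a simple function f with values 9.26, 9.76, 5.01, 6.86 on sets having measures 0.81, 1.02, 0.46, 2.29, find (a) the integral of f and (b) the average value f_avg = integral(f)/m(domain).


Step 1: Integral = sum(value_i * measure_i)
= 9.26*0.81 + 9.76*1.02 + 5.01*0.46 + 6.86*2.29
= 7.5006 + 9.9552 + 2.3046 + 15.7094
= 35.4698
Step 2: Total measure of domain = 0.81 + 1.02 + 0.46 + 2.29 = 4.58
Step 3: Average value = 35.4698 / 4.58 = 7.744498


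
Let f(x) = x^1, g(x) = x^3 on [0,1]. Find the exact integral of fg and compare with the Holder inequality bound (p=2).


Step 1: Exact integral of f*g = integral(x^4, 0, 1) = 1/5
     = 0.2
Step 2: Holder bound with p=2, q=2:
  ||f||_p = (integral x^2 dx)^(1/2) = (1/3)^(1/2) = 0.57735
  ||g||_q = (integral x^6 dx)^(1/2) = (1/7)^(1/2) = 0.377964
Step 3: Holder bound = ||f||_p * ||g||_q = 0.57735 * 0.377964 = 0.218218
Verification: 0.2 <= 0.218218 (Holder holds)


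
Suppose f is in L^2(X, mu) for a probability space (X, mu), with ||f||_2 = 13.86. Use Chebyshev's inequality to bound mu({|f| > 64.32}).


Chebyshev/Markov inequality: mu(|f| > eps) <= (||f||_p / eps)^p
Step 1: ||f||_2 / eps = 13.86 / 64.32 = 0.215485
Step 2: Raise to power p = 2:
  (0.215485)^2 = 0.046434
Step 3: Therefore mu(|f| > 64.32) <= 0.046434


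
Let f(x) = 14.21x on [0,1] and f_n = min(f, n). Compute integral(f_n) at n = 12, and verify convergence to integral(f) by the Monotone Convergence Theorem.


f(x) = 14.21x on [0,1]; f_n(x) = min(14.21x, n). At n = 12:
Step 1: f(x) reaches 12 at x = 12/14.21 = 0.844476
Step 2: integral(f_12) = integral(14.21x, 0, 0.844476) + integral(12, 0.844476, 1)
       = 14.21*0.844476^2/2 + 12*(1 - 0.844476)
       = 5.066854 + 1.866291
       = 6.933146
Step 3: As n -> infinity, f_n increases to f, so by MCT integral(f_n) -> integral(f) = 14.21/2 = 7.105.
Convergence: integral(f_12) = 6.933146 -> 7.105 as n -> infinity


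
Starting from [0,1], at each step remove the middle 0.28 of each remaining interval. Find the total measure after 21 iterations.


Step 1: At each step, fraction remaining = 1 - 0.28 = 0.72
Step 2: After 21 steps, measure = (0.72)^21
Result = 0.001009


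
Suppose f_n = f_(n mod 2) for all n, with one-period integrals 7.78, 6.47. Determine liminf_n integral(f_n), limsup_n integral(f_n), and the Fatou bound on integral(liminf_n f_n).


The sequence (integral(f_n)) is periodic with period 2, repeating the values 7.78, 6.47 indefinitely.
Step 1: For a periodic sequence, every tail (a_m, a_(m+1), ...) contains all 2 period values infinitely often.
Step 2: Hence inf of every tail = min of the period values = min(7.78, 6.47) = 6.47.
        liminf_n integral(f_n) = sup over m of (inf of tail from m) = 6.47.
Step 3: Similarly sup of every tail = max of the period values = 7.78.
        limsup_n integral(f_n) = 7.78.
Step 4: Fatou's lemma: integral(liminf_n f_n) <= liminf_n integral(f_n) = 6.47.
        So the integral of the pointwise liminf is at most 6.47.


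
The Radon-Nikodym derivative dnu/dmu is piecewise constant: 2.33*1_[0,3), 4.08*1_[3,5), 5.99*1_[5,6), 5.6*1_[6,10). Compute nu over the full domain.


Integrate each piece of the Radon-Nikodym derivative:
Step 1: integral_0^3 2.33 dx = 2.33*(3-0) = 2.33*3 = 6.99
Step 2: integral_3^5 4.08 dx = 4.08*(5-3) = 4.08*2 = 8.16
Step 3: integral_5^6 5.99 dx = 5.99*(6-5) = 5.99*1 = 5.99
Step 4: integral_6^10 5.6 dx = 5.6*(10-6) = 5.6*4 = 22.4
Total: 6.99 + 8.16 + 5.99 + 22.4 = 43.54


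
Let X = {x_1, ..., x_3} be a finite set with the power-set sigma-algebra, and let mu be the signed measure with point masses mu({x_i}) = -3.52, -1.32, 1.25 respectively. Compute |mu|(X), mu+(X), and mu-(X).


Step 1: Every measurable set is a union of atoms (the cells / points), so a Hahn decomposition is
  obtained by grouping atoms by sign: P = union of atoms with mu > 0, N = union of the remaining atoms.
  Atoms in P (indices): 3;  atoms in N (indices): 1, 2
  Positive values: 1.25
  Negative values: -3.52, -1.32
Step 2: mu+(X) = mu(P) = sum of positive atom values = 1.25
Step 3: mu-(X) = -mu(N) = sum of |negative atom values| = 4.84
Step 4: |mu|(X) = mu+(X) + mu-(X) = 1.25 + 4.84 = 6.09


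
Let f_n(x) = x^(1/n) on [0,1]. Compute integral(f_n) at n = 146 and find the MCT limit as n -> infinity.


At n = 146: f_146(x) = x^(1/146).
Step 1: integral(x^(1/146), 0, 1) = [x^(1/146+1) / (1/146+1)] from 0 to 1
     = 1 / (1/146 + 1) = 1 / ((146+1)/146) = 146/(146+1)
     = 146/147 = 0.993197
Step 2: As n -> infinity, f_n(x) = x^(1/n) -> 1 for x in (0,1], and f_n is increasing in n.
By MCT, lim_n integral(f_n) = integral(lim_n f_n) = integral(1, 0, 1) = 1.
Step 3: Verify convergence: 146/147 = 0.993197 -> 1


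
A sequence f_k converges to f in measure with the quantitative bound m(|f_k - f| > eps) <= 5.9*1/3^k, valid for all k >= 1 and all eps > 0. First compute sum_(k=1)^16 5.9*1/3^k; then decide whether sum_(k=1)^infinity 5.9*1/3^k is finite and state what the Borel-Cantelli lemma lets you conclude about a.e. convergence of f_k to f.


Step 1: List the terms 5.9*1/3^k for k = 1 to 16:
  k=1: 1.966667
  k=2: 0.655556
  k=3: 0.218519
  k=4: 0.07284
  k=5: 0.02428
  k=6: 0.008093
  k=7: 0.002698
  k=8: 8.992532e-04
  k=9: 2.997511e-04
  k=10: 9.991702e-05
  k=11: 3.330567e-05
  k=12: 1.110189e-05
  k=13: 3.700630e-06
  k=14: 1.233543e-06
  k=15: 4.111811e-07
  k=16: 1.370604e-07
Step 2: Partial sum = 1.966667 + 0.655556 + 0.218519 + 0.07284 + 0.02428 + 0.008093 + 0.002698 + 8.992532e-04 + 2.997511e-04 + 9.991702e-05 + 3.330567e-05 + 1.110189e-05 + 3.700630e-06 + 1.233543e-06 + 4.111811e-07 + 1.370604e-07
     = 2.95
Step 3: The full series sum_(k>=1) 5.9*1/3^k converges (geometric series with ratio 1/3 < 1; a constant multiple of a convergent series converges).
Step 4: Fix eps > 0. Since sum_k m(|f_k - f| > eps) < infinity, the Borel-Cantelli lemma gives
        m(limsup_k {|f_k - f| > eps}) = 0, i.e. for a.e. x, |f_k(x) - f(x)| <= eps for all large k.
        Applying this with eps = 1/j for j = 1, 2, ... and intersecting the countably many full-measure sets,
        for a.e. x we get limsup_k |f_k(x) - f(x)| <= 1/j for every j, hence f_k -> f almost everywhere.
Conclusion: series converges; Borel-Cantelli yields f_k -> f a.e.
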